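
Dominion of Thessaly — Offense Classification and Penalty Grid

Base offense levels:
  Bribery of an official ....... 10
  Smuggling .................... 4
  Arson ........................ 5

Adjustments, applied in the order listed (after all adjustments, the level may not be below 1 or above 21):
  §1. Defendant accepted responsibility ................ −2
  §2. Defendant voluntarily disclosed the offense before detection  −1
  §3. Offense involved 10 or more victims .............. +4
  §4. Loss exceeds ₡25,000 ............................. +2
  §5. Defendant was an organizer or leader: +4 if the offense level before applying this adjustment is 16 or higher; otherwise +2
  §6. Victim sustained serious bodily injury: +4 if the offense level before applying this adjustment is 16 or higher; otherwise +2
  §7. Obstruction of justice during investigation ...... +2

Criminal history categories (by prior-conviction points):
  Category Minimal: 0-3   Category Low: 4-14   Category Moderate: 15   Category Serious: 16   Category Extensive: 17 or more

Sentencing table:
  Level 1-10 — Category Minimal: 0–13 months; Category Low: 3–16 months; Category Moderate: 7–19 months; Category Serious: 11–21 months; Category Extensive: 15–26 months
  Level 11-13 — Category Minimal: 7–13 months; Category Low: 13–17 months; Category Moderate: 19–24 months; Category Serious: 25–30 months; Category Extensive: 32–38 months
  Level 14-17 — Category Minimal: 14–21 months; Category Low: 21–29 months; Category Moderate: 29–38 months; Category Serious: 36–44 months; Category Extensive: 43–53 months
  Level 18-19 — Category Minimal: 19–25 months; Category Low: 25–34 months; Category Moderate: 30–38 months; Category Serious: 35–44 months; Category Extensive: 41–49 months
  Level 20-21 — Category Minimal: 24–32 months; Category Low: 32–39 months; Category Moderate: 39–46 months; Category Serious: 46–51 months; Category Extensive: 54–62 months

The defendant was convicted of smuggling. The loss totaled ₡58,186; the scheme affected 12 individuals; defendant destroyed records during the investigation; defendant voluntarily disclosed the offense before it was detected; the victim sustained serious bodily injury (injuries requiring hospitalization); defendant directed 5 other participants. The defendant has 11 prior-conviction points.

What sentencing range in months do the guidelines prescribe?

Base offense level for smuggling: 4.
§2 applies: 4 − 1 = 3.
§3 applies: 3 + 4 = 7.
§4 applies: 7 + 2 = 9.
§5 applies (level before this adjustment is 9 < 16, so +2): 9 + 2 = 11.
§6 applies (level before this adjustment is 11 < 16, so +2): 11 + 2 = 13.
§7 applies: 13 + 2 = 15.
Final offense level: 15.
Criminal history: 11 prior points → Category Low (4-14).
Level 15 falls in the 14-17 band.
Grid: Level 14-17 × Category Low = 21-29 months.

21-29 months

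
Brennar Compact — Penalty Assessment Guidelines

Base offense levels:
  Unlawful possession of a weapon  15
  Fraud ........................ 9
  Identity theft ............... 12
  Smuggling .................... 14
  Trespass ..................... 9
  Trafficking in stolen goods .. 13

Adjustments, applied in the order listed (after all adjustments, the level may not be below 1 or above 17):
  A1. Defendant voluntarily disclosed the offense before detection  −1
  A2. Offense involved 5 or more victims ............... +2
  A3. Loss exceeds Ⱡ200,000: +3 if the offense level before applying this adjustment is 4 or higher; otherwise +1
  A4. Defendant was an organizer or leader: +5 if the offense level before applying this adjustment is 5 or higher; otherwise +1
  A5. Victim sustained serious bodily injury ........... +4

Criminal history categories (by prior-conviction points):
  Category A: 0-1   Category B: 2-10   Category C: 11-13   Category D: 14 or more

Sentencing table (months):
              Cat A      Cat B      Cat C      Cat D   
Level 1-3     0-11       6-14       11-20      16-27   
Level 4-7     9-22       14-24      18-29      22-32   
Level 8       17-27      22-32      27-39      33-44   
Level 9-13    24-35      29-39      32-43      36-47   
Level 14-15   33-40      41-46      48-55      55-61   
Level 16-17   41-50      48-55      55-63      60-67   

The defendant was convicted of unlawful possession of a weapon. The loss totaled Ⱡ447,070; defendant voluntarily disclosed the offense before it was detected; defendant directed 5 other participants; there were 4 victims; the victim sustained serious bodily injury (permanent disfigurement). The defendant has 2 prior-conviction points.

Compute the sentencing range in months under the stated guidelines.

48-55 months

Base offense level for unlawful possession of a weapon: 15.
A1 applies: 15 − 1 = 14.
A3 applies (level before this adjustment is 14 ≥ 4, so +3): 14 + 3 = 17.
A4 applies (level before this adjustment is 17 ≥ 5, so +5): 17 + 5 = 22.
A5 applies: 22 + 4 = 26.
Level 26 exceeds the maximum of 17; capped at 17.
Final offense level: 17.
Criminal history: 2 prior points → Category B (2-10).
Level 17 falls in the 16-17 band.
Grid: Level 16-17 × Category B = 48-55 months.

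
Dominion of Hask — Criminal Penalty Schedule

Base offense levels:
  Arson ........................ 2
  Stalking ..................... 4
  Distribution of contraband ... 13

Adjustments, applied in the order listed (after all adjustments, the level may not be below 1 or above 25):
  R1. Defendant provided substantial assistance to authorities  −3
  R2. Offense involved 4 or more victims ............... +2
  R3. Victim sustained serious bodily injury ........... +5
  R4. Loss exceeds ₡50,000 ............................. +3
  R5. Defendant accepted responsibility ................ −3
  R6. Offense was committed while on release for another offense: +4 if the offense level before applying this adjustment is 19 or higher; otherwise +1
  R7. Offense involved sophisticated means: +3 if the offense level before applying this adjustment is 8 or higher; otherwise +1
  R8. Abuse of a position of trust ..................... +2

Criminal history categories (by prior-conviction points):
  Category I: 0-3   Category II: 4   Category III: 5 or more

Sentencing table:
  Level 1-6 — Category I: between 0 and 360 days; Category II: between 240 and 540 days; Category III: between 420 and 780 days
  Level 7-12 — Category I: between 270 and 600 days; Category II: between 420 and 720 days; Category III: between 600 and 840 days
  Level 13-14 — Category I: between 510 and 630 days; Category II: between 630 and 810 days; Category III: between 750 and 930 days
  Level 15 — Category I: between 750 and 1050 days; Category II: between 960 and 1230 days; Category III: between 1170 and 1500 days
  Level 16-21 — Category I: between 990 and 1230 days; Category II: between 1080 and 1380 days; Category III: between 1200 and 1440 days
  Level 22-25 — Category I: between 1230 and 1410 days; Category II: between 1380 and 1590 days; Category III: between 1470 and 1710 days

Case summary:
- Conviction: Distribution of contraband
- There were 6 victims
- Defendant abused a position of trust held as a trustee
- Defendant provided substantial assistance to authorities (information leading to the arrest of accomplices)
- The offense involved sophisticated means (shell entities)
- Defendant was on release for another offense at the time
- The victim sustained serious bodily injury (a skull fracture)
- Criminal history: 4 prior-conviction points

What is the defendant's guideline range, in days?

1380-1590 days

Base offense level for distribution of contraband: 13.
R1 applies: 13 − 3 = 10.
R2 applies: 10 + 2 = 12.
R3 applies: 12 + 5 = 17.
R4 does not apply.
R5 does not apply.
R6 applies (level before this adjustment is 17 < 19, so +1): 17 + 1 = 18.
R7 applies (level before this adjustment is 18 ≥ 8, so +3): 18 + 3 = 21.
R8 applies: 21 + 2 = 23.
Final offense level: 23.
Criminal history: 4 prior points → Category II (4).
Level 23 falls in the 22-25 band.
Grid: Level 22-25 × Category II = 1380-1590 days.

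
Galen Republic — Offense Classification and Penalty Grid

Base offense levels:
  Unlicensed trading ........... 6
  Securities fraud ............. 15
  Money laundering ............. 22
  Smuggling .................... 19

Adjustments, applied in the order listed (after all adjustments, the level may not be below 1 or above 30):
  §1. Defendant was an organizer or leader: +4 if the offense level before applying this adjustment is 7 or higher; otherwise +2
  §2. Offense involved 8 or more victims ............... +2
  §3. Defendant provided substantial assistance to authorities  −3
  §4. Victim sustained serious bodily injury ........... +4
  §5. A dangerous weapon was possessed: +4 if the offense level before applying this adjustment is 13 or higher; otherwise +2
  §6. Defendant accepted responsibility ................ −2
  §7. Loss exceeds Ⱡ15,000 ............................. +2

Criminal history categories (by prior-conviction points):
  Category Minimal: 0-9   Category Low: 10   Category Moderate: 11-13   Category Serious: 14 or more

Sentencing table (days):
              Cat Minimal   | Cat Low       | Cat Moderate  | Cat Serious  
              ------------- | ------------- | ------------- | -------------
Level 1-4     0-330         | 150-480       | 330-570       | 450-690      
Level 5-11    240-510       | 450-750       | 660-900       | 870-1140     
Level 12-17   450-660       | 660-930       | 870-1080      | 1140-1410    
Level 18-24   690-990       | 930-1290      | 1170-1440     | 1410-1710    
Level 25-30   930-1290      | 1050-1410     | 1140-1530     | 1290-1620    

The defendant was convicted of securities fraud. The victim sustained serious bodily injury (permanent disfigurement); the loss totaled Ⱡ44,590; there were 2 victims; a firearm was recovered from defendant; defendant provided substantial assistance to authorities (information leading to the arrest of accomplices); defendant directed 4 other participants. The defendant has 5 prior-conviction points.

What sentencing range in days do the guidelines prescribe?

930-1290 days

Base offense level for securities fraud: 15.
§1 applies (level before this adjustment is 15 ≥ 7, so +4): 15 + 4 = 19.
§2 does not apply.
§3 applies: 19 − 3 = 16.
§4 applies: 16 + 4 = 20.
§5 applies (level before this adjustment is 20 ≥ 13, so +4): 20 + 4 = 24.
§7 applies: 24 + 2 = 26.
Final offense level: 26.
Criminal history: 5 prior points → Category Minimal (0-9).
Level 26 falls in the 25-30 band.
Grid: Level 25-30 × Category Minimal = 930-1290 days.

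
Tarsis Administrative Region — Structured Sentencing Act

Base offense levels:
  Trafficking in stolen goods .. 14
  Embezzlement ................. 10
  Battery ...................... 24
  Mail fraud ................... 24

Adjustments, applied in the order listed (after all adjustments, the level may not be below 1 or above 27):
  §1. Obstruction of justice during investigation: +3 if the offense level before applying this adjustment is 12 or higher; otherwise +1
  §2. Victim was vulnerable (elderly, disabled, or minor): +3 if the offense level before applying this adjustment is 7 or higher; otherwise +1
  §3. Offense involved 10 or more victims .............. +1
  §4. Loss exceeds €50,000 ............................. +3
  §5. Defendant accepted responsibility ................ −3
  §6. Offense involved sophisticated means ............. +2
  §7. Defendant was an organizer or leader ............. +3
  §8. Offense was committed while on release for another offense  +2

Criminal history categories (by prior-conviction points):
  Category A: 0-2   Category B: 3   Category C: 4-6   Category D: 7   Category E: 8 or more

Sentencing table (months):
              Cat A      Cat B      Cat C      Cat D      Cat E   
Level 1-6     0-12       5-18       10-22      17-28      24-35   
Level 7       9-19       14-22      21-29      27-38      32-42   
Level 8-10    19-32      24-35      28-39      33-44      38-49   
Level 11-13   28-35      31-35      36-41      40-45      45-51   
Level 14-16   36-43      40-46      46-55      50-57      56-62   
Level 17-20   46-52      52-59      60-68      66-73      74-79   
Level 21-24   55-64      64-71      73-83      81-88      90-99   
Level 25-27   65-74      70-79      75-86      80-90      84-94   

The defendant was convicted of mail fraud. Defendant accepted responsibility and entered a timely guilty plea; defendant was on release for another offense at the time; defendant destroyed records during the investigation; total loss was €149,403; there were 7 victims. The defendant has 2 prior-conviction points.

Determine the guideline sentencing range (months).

Base offense level for mail fraud: 24.
§1 applies (level before this adjustment is 24 ≥ 12, so +3): 24 + 3 = 27.
§2 does not apply.
§3 does not apply.
§4 applies: 27 + 3 = 30.
§5 applies: 30 − 3 = 27.
§6 does not apply.
§8 applies: 27 + 2 = 29.
Level 29 exceeds the maximum of 27; capped at 27.
Final offense level: 27.
Criminal history: 2 prior points → Category A (0-2).
Level 27 falls in the 25-27 band.
Grid: Level 25-27 × Category A = 65-74 months.

65-74 months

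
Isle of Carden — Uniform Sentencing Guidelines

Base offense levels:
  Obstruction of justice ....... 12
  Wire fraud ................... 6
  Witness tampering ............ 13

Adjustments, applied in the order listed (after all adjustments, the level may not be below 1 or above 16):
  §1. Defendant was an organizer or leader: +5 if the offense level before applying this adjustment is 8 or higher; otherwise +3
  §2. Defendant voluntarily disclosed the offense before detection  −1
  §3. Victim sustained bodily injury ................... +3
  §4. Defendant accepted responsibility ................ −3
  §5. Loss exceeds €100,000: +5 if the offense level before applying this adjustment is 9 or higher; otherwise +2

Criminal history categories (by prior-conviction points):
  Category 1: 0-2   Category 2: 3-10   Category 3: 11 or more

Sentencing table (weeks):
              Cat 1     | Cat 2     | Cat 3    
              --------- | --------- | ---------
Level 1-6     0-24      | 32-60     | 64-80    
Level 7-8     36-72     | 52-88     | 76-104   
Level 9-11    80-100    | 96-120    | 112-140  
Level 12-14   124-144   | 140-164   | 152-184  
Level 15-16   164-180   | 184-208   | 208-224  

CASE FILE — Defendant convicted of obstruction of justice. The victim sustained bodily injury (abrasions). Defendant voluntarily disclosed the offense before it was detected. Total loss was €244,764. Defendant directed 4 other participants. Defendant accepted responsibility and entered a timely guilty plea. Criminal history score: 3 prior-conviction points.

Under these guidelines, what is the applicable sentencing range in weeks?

Base offense level for obstruction of justice: 12.
§1 applies (level before this adjustment is 12 ≥ 8, so +5): 12 + 5 = 17.
§2 applies: 17 − 1 = 16.
§3 applies: 16 + 3 = 19.
§4 applies: 19 − 3 = 16.
§5 applies (level before this adjustment is 16 ≥ 9, so +5): 16 + 5 = 21.
Level 21 exceeds the maximum of 16; capped at 16.
Final offense level: 16.
Criminal history: 3 prior points → Category 2 (3-10).
Level 16 falls in the 15-16 band.
Grid: Level 15-16 × Category 2 = 184-208 weeks.

184-208 weeks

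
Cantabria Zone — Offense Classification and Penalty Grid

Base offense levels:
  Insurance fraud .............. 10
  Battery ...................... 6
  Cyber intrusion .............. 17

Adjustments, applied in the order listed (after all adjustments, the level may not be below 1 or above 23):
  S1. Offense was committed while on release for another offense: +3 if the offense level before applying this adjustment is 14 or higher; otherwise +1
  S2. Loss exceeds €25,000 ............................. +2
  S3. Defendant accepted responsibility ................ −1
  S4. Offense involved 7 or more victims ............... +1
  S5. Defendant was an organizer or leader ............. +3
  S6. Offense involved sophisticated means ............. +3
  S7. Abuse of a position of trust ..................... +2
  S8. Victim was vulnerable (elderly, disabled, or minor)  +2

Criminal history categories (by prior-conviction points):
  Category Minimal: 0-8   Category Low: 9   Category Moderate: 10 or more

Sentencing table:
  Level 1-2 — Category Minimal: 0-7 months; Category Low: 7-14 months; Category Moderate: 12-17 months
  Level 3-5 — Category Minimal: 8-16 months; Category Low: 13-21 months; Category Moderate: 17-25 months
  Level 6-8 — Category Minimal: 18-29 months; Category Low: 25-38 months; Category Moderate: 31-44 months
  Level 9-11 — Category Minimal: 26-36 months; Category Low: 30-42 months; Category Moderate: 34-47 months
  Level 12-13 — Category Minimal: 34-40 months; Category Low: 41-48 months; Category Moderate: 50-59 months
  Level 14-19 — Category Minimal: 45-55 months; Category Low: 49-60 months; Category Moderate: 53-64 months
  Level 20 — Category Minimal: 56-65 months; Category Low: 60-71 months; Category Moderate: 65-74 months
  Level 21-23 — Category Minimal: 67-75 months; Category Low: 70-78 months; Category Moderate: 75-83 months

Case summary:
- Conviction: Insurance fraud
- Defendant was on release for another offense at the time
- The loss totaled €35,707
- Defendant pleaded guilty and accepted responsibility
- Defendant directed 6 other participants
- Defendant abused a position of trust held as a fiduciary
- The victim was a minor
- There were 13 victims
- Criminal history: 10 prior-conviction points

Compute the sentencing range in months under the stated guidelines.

Base offense level for insurance fraud: 10.
S1 applies (level before this adjustment is 10 < 14, so +1): 10 + 1 = 11.
S2 applies: 11 + 2 = 13.
S3 applies: 13 − 1 = 12.
S4 applies: 12 + 1 = 13.
S5 applies: 13 + 3 = 16.
S6 does not apply.
S7 applies: 16 + 2 = 18.
S8 applies: 18 + 2 = 20.
Final offense level: 20.
Criminal history: 10 prior points → Category Moderate (10+).
Level 20 falls in the 20 band.
Grid: Level 20 × Category Moderate = 65-74 months.

65-74 months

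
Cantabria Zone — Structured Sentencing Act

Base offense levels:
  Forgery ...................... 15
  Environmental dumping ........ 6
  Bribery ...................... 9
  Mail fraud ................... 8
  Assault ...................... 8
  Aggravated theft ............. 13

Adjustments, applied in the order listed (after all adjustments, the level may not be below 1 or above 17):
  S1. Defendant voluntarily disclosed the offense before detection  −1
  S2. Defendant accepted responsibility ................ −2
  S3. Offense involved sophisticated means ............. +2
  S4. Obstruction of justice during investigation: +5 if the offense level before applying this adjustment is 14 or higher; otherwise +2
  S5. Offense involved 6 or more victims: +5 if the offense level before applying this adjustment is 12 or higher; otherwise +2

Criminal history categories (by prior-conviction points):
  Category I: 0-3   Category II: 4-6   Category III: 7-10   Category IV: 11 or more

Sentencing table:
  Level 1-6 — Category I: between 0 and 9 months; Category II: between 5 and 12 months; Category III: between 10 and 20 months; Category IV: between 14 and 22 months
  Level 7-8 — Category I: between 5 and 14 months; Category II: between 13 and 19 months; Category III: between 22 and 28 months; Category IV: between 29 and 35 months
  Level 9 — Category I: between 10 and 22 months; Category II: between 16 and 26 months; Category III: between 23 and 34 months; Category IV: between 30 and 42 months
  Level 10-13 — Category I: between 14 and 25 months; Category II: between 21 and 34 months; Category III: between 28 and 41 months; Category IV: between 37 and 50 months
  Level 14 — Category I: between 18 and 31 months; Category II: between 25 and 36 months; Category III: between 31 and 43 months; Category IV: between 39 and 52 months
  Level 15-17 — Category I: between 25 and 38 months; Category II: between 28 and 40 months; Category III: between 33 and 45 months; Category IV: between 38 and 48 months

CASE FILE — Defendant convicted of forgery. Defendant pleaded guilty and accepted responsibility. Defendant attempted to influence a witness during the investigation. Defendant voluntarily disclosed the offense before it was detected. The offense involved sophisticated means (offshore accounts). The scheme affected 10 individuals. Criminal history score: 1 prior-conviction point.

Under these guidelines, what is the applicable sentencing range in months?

Base offense level for forgery: 15.
S1 applies: 15 − 1 = 14.
S2 applies: 14 − 2 = 12.
S3 applies: 12 + 2 = 14.
S4 applies (level before this adjustment is 14 ≥ 14, so +5): 14 + 5 = 19.
S5 applies (level before this adjustment is 19 ≥ 12, so +5): 19 + 5 = 24.
Level 24 exceeds the maximum of 17; capped at 17.
Final offense level: 17.
Criminal history: 1 prior point → Category I (0-3).
Level 17 falls in the 15-17 band.
Grid: Level 15-17 × Category I = 25-38 months.

25-38 months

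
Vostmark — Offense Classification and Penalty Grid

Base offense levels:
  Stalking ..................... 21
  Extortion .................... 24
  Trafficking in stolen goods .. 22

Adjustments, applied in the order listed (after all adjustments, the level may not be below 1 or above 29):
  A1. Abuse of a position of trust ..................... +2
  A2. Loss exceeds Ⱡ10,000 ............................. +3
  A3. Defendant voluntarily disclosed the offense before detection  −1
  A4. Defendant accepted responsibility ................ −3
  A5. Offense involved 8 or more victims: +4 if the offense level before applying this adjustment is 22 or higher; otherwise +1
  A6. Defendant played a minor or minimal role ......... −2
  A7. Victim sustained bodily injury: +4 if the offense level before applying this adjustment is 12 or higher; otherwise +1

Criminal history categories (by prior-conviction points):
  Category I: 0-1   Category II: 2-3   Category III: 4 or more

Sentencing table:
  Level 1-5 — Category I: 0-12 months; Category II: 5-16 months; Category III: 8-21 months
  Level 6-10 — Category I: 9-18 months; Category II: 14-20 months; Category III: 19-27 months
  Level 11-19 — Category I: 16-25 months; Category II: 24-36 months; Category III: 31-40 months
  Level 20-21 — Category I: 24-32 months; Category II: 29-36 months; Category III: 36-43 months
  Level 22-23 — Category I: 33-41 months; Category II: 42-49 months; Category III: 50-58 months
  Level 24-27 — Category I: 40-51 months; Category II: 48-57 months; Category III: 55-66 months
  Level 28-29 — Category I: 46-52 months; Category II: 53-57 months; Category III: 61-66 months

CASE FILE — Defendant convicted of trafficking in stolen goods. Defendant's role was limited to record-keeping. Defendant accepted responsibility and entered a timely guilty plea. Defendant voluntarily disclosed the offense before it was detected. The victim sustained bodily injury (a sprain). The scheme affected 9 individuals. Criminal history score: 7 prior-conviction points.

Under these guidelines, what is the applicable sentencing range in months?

36-43 months

Base offense level for trafficking in stolen goods: 22.
A3 applies: 22 − 1 = 21.
A4 applies: 21 − 3 = 18.
A5 applies (level before this adjustment is 18 < 22, so +1): 18 + 1 = 19.
A6 applies: 19 − 2 = 17.
A7 applies (level before this adjustment is 17 ≥ 12, so +4): 17 + 4 = 21.
Final offense level: 21.
Criminal history: 7 prior points → Category III (4+).
Level 21 falls in the 20-21 band.
Grid: Level 20-21 × Category III = 36-43 months.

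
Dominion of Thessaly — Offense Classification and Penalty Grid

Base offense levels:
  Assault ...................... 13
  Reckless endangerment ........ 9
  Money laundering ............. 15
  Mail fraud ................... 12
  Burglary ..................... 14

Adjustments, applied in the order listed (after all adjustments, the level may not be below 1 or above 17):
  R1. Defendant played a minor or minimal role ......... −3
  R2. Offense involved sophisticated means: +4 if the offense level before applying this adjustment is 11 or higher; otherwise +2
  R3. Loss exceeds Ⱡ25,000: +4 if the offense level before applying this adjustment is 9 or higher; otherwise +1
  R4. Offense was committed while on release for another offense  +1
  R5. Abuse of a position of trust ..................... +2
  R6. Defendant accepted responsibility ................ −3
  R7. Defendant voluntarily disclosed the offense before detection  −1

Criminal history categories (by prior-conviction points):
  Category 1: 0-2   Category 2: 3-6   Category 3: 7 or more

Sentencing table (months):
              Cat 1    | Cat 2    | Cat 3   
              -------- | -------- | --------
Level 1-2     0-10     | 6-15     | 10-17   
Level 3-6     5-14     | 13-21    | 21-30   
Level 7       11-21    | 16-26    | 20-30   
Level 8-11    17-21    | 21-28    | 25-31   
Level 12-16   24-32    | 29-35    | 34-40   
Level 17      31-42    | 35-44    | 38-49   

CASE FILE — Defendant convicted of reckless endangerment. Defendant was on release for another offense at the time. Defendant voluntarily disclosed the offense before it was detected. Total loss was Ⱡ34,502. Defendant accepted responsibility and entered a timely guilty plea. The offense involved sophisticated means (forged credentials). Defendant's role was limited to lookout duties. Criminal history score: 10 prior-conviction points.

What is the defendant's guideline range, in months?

Base offense level for reckless endangerment: 9.
R1 applies: 9 − 3 = 6.
R2 applies (level before this adjustment is 6 < 11, so +2): 6 + 2 = 8.
R3 applies (level before this adjustment is 8 < 9, so +1): 8 + 1 = 9.
R4 applies: 9 + 1 = 10.
R5 does not apply.
R6 applies: 10 − 3 = 7.
R7 applies: 7 − 1 = 6.
Final offense level: 6.
Criminal history: 10 prior points → Category 3 (7+).
Level 6 falls in the 3-6 band.
Grid: Level 3-6 × Category 3 = 21-30 months.

21-30 months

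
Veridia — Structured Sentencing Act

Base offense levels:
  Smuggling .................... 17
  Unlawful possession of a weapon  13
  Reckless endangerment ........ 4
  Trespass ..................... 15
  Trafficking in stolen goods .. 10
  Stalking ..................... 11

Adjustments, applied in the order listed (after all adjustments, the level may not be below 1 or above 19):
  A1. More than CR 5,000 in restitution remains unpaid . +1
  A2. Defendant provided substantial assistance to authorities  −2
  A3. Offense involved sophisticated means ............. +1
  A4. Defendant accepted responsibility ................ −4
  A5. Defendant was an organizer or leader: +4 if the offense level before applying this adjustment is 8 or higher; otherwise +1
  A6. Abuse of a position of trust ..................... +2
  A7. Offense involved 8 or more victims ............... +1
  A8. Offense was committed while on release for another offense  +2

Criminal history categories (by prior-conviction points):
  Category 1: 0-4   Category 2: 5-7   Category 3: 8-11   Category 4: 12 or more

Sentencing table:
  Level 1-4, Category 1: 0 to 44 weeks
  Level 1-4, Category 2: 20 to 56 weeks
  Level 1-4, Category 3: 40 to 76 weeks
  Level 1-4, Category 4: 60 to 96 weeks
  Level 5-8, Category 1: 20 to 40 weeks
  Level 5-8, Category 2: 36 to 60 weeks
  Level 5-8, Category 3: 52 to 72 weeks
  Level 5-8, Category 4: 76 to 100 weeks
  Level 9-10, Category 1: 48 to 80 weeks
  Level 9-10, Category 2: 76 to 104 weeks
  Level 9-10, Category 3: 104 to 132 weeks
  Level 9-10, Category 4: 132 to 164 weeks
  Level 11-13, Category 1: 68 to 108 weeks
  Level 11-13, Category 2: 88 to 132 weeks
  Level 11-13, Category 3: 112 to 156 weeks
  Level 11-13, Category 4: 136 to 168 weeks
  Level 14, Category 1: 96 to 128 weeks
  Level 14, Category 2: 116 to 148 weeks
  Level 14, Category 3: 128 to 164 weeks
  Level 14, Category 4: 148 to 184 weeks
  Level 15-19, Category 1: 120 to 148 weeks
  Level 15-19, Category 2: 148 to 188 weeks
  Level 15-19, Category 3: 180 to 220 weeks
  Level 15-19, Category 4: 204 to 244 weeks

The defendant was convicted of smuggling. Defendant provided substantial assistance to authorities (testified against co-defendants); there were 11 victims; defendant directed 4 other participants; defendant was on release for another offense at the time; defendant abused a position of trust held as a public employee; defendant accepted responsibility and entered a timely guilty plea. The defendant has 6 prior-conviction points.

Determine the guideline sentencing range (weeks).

Base offense level for smuggling: 17.
A2 applies: 17 − 2 = 15.
A3 does not apply.
A4 applies: 15 − 4 = 11.
A5 applies (level before this adjustment is 11 ≥ 8, so +4): 11 + 4 = 15.
A6 applies: 15 + 2 = 17.
A7 applies: 17 + 1 = 18.
A8 applies: 18 + 2 = 20.
Level 20 exceeds the maximum of 19; capped at 19.
Final offense level: 19.
Criminal history: 6 prior points → Category 2 (5-7).
Level 19 falls in the 15-19 band.
Grid: Level 15-19 × Category 2 = 148-188 weeks.

148-188 weeks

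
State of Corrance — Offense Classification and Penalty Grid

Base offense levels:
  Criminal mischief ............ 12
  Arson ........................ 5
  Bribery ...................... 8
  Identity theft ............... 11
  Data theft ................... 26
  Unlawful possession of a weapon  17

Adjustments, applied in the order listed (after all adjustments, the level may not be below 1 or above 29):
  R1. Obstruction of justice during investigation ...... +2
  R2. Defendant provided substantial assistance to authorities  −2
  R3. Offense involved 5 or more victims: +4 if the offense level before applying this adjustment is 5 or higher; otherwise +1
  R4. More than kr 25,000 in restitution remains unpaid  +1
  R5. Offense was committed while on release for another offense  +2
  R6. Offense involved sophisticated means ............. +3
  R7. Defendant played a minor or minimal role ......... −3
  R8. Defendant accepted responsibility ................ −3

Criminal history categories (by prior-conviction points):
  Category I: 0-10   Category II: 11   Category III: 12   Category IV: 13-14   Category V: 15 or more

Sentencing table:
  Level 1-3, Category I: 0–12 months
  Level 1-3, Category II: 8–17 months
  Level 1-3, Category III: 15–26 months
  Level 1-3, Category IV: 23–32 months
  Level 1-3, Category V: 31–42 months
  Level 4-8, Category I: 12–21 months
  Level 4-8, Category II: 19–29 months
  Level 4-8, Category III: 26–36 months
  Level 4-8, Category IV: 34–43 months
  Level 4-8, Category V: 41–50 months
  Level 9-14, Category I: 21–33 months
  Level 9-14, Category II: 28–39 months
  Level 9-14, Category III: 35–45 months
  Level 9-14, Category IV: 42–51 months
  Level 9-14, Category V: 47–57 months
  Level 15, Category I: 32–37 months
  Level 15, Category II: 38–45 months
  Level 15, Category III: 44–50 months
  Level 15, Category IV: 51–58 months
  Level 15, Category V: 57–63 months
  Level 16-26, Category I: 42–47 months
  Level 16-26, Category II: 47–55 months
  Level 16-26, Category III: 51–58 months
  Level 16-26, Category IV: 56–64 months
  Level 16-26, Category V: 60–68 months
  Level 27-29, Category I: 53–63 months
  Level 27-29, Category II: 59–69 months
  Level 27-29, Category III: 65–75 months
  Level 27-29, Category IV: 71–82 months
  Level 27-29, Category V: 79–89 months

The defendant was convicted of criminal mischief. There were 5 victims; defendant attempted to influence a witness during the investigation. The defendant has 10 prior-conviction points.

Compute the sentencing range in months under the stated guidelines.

42-47 months

Base offense level for criminal mischief: 12.
R1 applies: 12 + 2 = 14.
R3 applies (level before this adjustment is 14 ≥ 5, so +4): 14 + 4 = 18.
R4 does not apply.
R6 does not apply.
R8 does not apply.
Final offense level: 18.
Criminal history: 10 prior points → Category I (0-10).
Level 18 falls in the 16-26 band.
Grid: Level 16-26 × Category I = 42-47 months.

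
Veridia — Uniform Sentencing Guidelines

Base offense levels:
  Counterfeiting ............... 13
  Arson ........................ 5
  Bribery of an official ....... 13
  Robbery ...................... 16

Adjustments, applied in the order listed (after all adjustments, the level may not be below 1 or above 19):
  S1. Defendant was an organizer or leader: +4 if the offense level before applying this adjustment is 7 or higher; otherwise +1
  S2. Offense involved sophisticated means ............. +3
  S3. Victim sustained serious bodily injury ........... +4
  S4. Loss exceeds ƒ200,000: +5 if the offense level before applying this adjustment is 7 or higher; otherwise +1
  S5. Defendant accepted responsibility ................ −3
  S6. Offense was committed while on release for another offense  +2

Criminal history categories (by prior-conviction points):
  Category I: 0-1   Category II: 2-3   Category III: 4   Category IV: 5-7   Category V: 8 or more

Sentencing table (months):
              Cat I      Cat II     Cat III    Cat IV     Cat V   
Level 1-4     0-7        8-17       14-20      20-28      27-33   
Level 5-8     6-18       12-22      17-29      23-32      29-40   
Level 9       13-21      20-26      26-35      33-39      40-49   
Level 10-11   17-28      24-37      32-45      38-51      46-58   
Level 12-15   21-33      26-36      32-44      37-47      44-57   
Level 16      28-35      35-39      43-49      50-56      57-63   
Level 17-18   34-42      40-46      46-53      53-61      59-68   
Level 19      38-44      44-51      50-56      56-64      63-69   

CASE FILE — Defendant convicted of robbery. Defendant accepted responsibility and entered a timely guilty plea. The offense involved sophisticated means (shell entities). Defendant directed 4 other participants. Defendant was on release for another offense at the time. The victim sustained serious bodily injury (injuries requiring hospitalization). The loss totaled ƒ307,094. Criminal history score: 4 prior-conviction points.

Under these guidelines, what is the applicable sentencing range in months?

50-56 months

Base offense level for robbery: 16.
S1 applies (level before this adjustment is 16 ≥ 7, so +4): 16 + 4 = 20.
S2 applies: 20 + 3 = 23.
S3 applies: 23 + 4 = 27.
S4 applies (level before this adjustment is 27 ≥ 7, so +5): 27 + 5 = 32.
S5 applies: 32 − 3 = 29.
S6 applies: 29 + 2 = 31.
Level 31 exceeds the maximum of 19; capped at 19.
Final offense level: 19.
Criminal history: 4 prior points → Category III (4).
Level 19 falls in the 19 band.
Grid: Level 19 × Category III = 50-56 months.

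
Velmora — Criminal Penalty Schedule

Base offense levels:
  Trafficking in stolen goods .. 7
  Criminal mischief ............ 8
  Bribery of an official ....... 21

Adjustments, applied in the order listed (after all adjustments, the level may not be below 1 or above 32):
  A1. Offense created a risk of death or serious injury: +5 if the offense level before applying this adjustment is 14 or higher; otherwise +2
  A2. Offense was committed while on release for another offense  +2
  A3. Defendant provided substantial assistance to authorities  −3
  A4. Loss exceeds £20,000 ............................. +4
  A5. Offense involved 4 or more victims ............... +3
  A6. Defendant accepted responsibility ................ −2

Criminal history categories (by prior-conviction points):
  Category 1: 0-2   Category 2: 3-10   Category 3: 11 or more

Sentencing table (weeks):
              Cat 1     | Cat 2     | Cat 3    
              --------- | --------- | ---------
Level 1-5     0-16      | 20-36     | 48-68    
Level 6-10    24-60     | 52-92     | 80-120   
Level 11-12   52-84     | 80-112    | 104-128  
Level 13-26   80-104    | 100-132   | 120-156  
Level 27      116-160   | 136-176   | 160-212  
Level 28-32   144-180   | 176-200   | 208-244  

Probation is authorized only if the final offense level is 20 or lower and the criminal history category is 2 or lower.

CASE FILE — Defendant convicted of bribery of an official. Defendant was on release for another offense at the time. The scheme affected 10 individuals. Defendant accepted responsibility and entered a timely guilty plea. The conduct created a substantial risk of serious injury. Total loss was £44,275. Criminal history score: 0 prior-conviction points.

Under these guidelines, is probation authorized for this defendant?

Base offense level for bribery of an official: 21.
A1 applies (level before this adjustment is 21 ≥ 14, so +5): 21 + 5 = 26.
A2 applies: 26 + 2 = 28.
A3 does not apply.
A4 applies: 28 + 4 = 32.
A5 applies: 32 + 3 = 35.
A6 applies: 35 − 2 = 33.
Level 33 exceeds the maximum of 32; capped at 32.
Final offense level: 32.
Criminal history: 0 prior points → Category 1 (0-2).
Level 32 falls in the 28-32 band.
Grid: Level 28-32 × Category 1 = 144-180 weeks.
Probation check: level 32 > 20 and category 1 ≤ 2 → not eligible.

No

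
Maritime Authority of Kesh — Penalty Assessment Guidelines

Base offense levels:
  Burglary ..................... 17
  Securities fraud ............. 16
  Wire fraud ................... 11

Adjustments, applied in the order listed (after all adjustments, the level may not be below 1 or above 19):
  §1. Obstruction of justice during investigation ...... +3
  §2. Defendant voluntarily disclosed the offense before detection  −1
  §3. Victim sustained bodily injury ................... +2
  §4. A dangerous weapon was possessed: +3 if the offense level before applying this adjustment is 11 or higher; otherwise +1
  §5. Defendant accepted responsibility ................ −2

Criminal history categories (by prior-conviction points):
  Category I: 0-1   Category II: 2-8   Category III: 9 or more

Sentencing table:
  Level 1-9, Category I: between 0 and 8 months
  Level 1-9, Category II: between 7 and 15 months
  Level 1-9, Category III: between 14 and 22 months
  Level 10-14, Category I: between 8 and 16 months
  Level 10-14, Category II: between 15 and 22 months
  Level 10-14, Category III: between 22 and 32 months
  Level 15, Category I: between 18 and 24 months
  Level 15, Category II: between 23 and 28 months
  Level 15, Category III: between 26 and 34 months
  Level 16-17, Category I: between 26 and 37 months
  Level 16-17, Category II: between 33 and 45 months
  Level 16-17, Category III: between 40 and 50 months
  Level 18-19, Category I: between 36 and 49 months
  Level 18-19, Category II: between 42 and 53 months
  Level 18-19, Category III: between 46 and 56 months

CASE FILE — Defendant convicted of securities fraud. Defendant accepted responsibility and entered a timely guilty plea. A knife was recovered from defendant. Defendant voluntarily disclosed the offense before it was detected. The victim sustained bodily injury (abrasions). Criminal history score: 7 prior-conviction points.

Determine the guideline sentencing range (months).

42-53 months

Base offense level for securities fraud: 16.
§2 applies: 16 − 1 = 15.
§3 applies: 15 + 2 = 17.
§4 applies (level before this adjustment is 17 ≥ 11, so +3): 17 + 3 = 20.
§5 applies: 20 − 2 = 18.
Final offense level: 18.
Criminal history: 7 prior points → Category II (2-8).
Level 18 falls in the 18-19 band.
Grid: Level 18-19 × Category II = 42-53 months.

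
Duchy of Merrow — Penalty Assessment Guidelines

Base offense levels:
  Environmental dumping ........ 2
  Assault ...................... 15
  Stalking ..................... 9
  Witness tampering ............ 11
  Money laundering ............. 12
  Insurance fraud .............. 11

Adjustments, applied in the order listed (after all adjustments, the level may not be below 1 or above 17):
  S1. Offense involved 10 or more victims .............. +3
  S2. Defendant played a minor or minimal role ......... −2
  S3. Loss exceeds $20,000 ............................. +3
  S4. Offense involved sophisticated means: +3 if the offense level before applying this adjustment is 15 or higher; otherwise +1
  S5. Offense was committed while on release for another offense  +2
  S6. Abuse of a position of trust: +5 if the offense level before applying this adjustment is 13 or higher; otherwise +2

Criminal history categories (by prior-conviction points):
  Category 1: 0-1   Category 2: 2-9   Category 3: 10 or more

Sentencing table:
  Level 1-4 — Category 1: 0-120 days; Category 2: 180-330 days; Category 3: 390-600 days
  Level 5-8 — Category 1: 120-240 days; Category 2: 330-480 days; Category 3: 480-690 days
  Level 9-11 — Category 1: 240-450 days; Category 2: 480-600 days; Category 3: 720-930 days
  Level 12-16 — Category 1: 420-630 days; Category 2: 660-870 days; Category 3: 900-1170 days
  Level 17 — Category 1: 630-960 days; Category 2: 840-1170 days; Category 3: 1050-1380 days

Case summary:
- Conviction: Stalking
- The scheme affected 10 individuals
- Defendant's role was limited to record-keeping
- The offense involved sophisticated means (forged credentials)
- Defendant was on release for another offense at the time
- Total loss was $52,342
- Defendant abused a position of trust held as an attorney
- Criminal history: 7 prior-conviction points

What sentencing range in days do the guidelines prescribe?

840-1170 days

Base offense level for stalking: 9.
S1 applies: 9 + 3 = 12.
S2 applies: 12 − 2 = 10.
S3 applies: 10 + 3 = 13.
S4 applies (level before this adjustment is 13 < 15, so +1): 13 + 1 = 14.
S5 applies: 14 + 2 = 16.
S6 applies (level before this adjustment is 16 ≥ 13, so +5): 16 + 5 = 21.
Level 21 exceeds the maximum of 17; capped at 17.
Final offense level: 17.
Criminal history: 7 prior points → Category 2 (2-9).
Level 17 falls in the 17 band.
Grid: Level 17 × Category 2 = 840-1170 days.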